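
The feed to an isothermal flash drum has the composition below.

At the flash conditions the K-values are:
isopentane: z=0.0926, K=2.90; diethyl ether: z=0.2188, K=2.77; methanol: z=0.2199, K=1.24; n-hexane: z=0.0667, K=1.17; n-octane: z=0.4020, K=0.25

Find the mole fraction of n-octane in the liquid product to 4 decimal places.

x_n-octane = 0.5419

Let ψ = V/F and solve Σ zᵢ(Kᵢ−1)/(1+ψ(Kᵢ−1)) = 0.
g(0) = ΣzᵢKᵢ − 1 = 0.3258 and g(1) = 1 − Σzᵢ/Kᵢ = -0.9533, so a root lies in (0, 1).
Iterate (Newton) starting at ψ = 0.61:
  ψ = 0.6100: g = -0.23174, g' = -1.0098 → ψ = 0.3805
  ψ = 0.3805: g = -0.02935, g' = -0.8125 → ψ = 0.3444
  ψ = 0.3444: g = -0.00006, g' = -0.8103 → ψ = 0.3443
Converged at ψ = 0.3443.
Compositions from xᵢ = zᵢ/(1+ψ(Kᵢ−1)), yᵢ = Kᵢxᵢ:
  isopentane: x = 0.0560, y = 0.1623
  diethyl ether: x = 0.1360, y = 0.3766
  methanol: x = 0.2031, y = 0.2519
  n-hexane: x = 0.0630, y = 0.0737
  n-octane: x = 0.5419, y = 0.1355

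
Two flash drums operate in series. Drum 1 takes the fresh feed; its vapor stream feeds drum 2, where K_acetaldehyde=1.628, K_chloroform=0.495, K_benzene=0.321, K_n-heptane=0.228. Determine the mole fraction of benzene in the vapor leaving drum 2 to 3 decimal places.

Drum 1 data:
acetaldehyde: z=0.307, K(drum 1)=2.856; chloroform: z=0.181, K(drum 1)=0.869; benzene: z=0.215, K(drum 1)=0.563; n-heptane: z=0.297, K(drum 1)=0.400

Drum 1:
Rachford–Rice: g(ψ₁) = Σ zᵢ(Kᵢ−1)/(1+ψ₁(Kᵢ−1)) = 0.
Feasibility: ΣzᵢKᵢ = 1.274, Σzᵢ/Kᵢ = 1.440 — both > 1, two phases present.
Newton iteration, ψ₁⁰ = 0.37:
  ψ₁ = 0.370: g = -0.0282, g' = -0.610 → ψ₁ = 0.324
  ψ₁ = 0.324: g = 0.0006, g' = -0.636 → ψ₁ = 0.325
Converged at ψ₁ = 0.325.
Drum-1 compositions:
  acetaldehyde: x = 0.192, y = 0.547
  chloroform: x = 0.189, y = 0.164
  benzene: x = 0.251, y = 0.141
  n-heptane: x = 0.369, y = 0.148
Drum-2 feed = drum-1 vapor: z₂ = (0.5471, 0.1643, 0.1411, 0.1475).
Drum 2:
Rachford–Rice: g(ψ₂) = Σ zᵢ(Kᵢ−1)/(1+ψ₂(Kᵢ−1)) = 0.
Check two-phase: ΣzᵢKᵢ = 1.051 > 1 and Σzᵢ/Kᵢ = 1.754 > 1, so g(0) = 0.051 > 0 and g(1) = -0.754 < 0.
Newton iteration, ψ₂⁰ = 0.5:
  ψ₂ = 0.500: g = -0.1800, g' = -0.582 → ψ₂ = 0.191
  ψ₂ = 0.191: g = -0.0286, g' = -0.430 → ψ₂ = 0.124
  ψ₂ = 0.124: g = -0.0004, g' = -0.419 → ψ₂ = 0.123
Converged at ψ₂ = 0.123.
  acetaldehyde: x = 0.508, y = 0.827
  chloroform: x = 0.175, y = 0.087
  benzene: x = 0.154, y = 0.049
  n-heptane: x = 0.163, y = 0.037

y_benzene (drum 2) = 0.049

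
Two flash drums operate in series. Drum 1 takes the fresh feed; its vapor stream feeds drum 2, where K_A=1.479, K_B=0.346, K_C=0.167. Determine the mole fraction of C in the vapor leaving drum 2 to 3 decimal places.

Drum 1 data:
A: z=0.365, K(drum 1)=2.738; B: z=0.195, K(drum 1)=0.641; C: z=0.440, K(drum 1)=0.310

Drum 1:
Let ψ₁ = V/F and solve Σ zᵢ(Kᵢ−1)/(1+ψ₁(Kᵢ−1)) = 0.
g(0) = ΣzᵢKᵢ − 1 = 0.261 and g(1) = 1 − Σzᵢ/Kᵢ = -0.857, so a root lies in (0, 1).
Newton–Raphson from ψ₁ = 0.5:
  ψ₁ = 0.500: g = -0.2094, g' = -0.841 → ψ₁ = 0.251
  ψ₁ = 0.251: g = -0.0025, g' = -0.871 → ψ₁ = 0.248
Converged at ψ₁ = 0.248.
Drum-1 compositions:
  A: x = 0.255, y = 0.698
  B: x = 0.214, y = 0.137
  C: x = 0.531, y = 0.165
Drum-2 feed = drum-1 vapor: z₂ = (0.6982, 0.1372, 0.1646).
Drum 2:
Let ψ₂ = V/F and solve Σ zᵢ(Kᵢ−1)/(1+ψ₂(Kᵢ−1)) = 0.
Feasibility: ΣzᵢKᵢ = 1.108, Σzᵢ/Kᵢ = 1.854 — both > 1, two phases present.
Iterate (Newton) starting at ψ₂ = 0.31:
  ψ₂ = 0.310: g = -0.0062, g' = -0.421 → ψ₂ = 0.295
Converged at ψ₂ = 0.295.
  A: x = 0.612, y = 0.905
  B: x = 0.170, y = 0.059
  C: x = 0.218, y = 0.036

y_C (drum 2) = 0.036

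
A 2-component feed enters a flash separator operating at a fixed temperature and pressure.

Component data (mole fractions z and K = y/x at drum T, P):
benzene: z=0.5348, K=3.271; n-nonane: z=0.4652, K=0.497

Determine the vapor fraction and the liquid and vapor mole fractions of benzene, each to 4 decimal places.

ψ = 0.8584, x_benzene = 0.1813, y_benzene = 0.5931

Rachford–Rice: g(ψ) = Σ zᵢ(Kᵢ−1)/(1+ψ(Kᵢ−1)) = 0.
g(0) = ΣzᵢKᵢ − 1 = 0.9805 and g(1) = 1 − Σzᵢ/Kᵢ = -0.0995, so a root lies in (0, 1).
Newton–Raphson from ψ = 0.5:
  ψ = 0.5000: g = 0.25611, g' = -0.8149 → ψ = 0.8143
  ψ = 0.8143: g = 0.02994, g' = -0.6774 → ψ = 0.8585
  ψ = 0.8585: g = -0.00007, g' = -0.6816 → ψ = 0.8584
Converged at ψ = 0.8584.
Compositions from xᵢ = zᵢ/(1+ψ(Kᵢ−1)), yᵢ = Kᵢxᵢ:
  benzene: x = 0.1813, y = 0.5931
  n-nonane: x = 0.8187, y = 0.4069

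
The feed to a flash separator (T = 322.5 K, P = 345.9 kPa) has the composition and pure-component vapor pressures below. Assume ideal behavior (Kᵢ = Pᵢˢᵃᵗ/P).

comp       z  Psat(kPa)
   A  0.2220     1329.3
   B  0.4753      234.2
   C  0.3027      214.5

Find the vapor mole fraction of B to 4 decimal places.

y_B = 0.3654

Raoult's law: Kᵢ = Pᵢˢᵃᵗ/P = Pᵢˢᵃᵗ/345.9.
  K_A = 1329.3/345.9 = 3.843018, K_B = 234.2/345.9 = 0.677074, K_C = 214.5/345.9 = 0.620121
Rachford–Rice: g(V/F) = Σ zᵢ(Kᵢ−1)/(1+V/F(Kᵢ−1)) = 0.
Check two-phase: ΣzᵢKᵢ = 1.3627 > 1 and Σzᵢ/Kᵢ = 1.2479 > 1, so g(0) = 0.3627 > 0 and g(1) = -0.2479 < 0.
Iterate (Newton) starting at V/F = 0.33:
  V/F = 0.3300: g = 0.02237, g' = -0.5969 → V/F = 0.3675
  V/F = 0.3675: g = 0.00087, g' = -0.5520 → V/F = 0.3691
Converged at V/F = 0.3691.
Compositions from xᵢ = zᵢ/(1+V/F(Kᵢ−1)), yᵢ = Kᵢxᵢ:
  A: x = 0.1083, y = 0.4163
  B: x = 0.5396, y = 0.3654
  C: x = 0.3521, y = 0.2183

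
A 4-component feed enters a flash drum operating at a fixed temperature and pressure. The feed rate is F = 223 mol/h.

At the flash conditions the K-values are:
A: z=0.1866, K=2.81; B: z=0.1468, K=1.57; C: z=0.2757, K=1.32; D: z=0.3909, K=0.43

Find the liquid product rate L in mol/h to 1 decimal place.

L = 108.2 mol/h

Rachford–Rice: g(V/F) = Σ zᵢ(Kᵢ−1)/(1+V/F(Kᵢ−1)) = 0.
g(0) = ΣzᵢKᵢ − 1 = 0.2868 and g(1) = 1 − Σzᵢ/Kᵢ = -0.2778, so a root lies in (0, 1).
Newton iteration, V/F⁰ = 0.5:
  V/F = 0.5000: g = 0.00684, g' = -0.4667 → V/F = 0.5147
  V/F = 0.5147: g = -0.00001, g' = -0.4675 → V/F = 0.5146
Converged at V/F = 0.5146.
Then V = V/F·F = 0.5146·223 = 114.8 mol/h and L = F − V = 108.2 mol/h.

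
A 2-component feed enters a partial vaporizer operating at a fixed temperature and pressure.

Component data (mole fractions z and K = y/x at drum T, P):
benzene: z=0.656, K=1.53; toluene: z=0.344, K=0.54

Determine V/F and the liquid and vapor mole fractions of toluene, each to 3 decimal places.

Material balance + equilibrium reduce to Σ zᵢ(Kᵢ−1)/(1+V/F(Kᵢ−1)) = 0.
g(0) = ΣzᵢKᵢ − 1 = 0.189 and g(1) = 1 − Σzᵢ/Kᵢ = -0.066, so a root lies in (0, 1).
Binary case is linear: z₁(K₁−1)(1+V/F(K₂−1)) + z₂(K₂−1)(1+V/F(K₁−1)) = 0
⇒ V/F = [z₁(K₁−1)+z₂(K₂−1)] / [−(K₁−1)(K₂−1)] = 0.1894/0.2438 = 0.777
Compositions from xᵢ = zᵢ/(1+V/F(Kᵢ−1)), yᵢ = Kᵢxᵢ:
  benzene: x = 0.465, y = 0.711
  toluene: x = 0.535, y = 0.289

V/F = 0.777, x_toluene = 0.535, y_toluene = 0.289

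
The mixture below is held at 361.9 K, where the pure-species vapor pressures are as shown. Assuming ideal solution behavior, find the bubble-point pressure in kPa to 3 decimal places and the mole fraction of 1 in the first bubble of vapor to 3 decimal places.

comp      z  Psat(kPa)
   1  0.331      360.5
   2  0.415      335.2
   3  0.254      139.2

Pbub = 293.790 kPa, y_1 = 0.406

At the bubble point ψ → 0, so ΣzᵢKᵢ = 1 with Kᵢ = Pᵢˢᵃᵗ/P ⇒ P = ΣzᵢPᵢˢᵃᵗ.
P = 0.331·360.5 + 0.415·335.2 + 0.254·139.2 = 293.790 kPa
yᵢ = zᵢPᵢˢᵃᵗ/P ⇒ y_1 = 0.331·360.5/293.790 = 0.406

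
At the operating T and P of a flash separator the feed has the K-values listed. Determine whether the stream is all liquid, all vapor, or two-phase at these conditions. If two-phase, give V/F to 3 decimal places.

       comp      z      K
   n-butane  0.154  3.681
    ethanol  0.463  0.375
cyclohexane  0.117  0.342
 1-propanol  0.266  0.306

all liquid

ΣzᵢKᵢ = 0.862; Σzᵢ/Kᵢ = 2.488.
Since ΣzᵢKᵢ < 1 the mixture is below its bubble point — single liquid phase.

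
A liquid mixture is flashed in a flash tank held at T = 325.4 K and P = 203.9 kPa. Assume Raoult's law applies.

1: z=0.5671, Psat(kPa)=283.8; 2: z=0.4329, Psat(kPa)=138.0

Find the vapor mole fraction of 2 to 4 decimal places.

Raoult's law: Kᵢ = Pᵢˢᵃᵗ/P = Pᵢˢᵃᵗ/203.9.
  K_1 = 283.8/203.9 = 1.391859, K_2 = 138.0/203.9 = 0.676802
Material balance + equilibrium reduce to Σ zᵢ(Kᵢ−1)/(1+V/F(Kᵢ−1)) = 0.
g(0) = ΣzᵢKᵢ − 1 = 0.0823 and g(1) = 1 − Σzᵢ/Kᵢ = -0.0471, so a root lies in (0, 1).
Newton iteration, V/F⁰ = 0.5:
  V/F = 0.5000: g = 0.01894, g' = -0.1252 → V/F = 0.6512
  V/F = 0.6512: g = -0.00017, g' = -0.1278 → V/F = 0.6499
Converged at V/F = 0.6499.
Compositions from xᵢ = zᵢ/(1+V/F(Kᵢ−1)), yᵢ = Kᵢxᵢ:
  1: x = 0.4520, y = 0.6291
  2: x = 0.5480, y = 0.3709

y_2 = 0.3709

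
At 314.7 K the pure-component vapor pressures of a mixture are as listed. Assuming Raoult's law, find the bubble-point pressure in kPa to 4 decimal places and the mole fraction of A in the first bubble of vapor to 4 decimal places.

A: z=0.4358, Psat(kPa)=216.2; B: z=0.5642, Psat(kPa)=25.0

At the bubble point ψ → 0, so ΣzᵢKᵢ = 1 with Kᵢ = Pᵢˢᵃᵗ/P ⇒ P = ΣzᵢPᵢˢᵃᵗ.
P = 0.4358·216.2 + 0.5642·25.0 = 108.3250 kPa
yᵢ = zᵢPᵢˢᵃᵗ/P ⇒ y_A = 0.4358·216.2/108.3250 = 0.8698

Pbub = 108.3250 kPa, y_A = 0.8698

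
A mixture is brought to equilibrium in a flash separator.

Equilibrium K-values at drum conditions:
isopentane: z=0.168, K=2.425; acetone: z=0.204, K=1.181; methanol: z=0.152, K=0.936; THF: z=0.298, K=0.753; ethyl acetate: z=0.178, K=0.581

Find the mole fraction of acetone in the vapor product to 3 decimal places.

Rachford–Rice: g(ψ) = Σ zᵢ(Kᵢ−1)/(1+ψ(Kᵢ−1)) = 0.
Check two-phase: ΣzᵢKᵢ = 1.118 > 1 and Σzᵢ/Kᵢ = 1.107 > 1, so g(0) = 0.118 > 0 and g(1) = -0.107 < 0.
Iterate (Newton) starting at ψ = 0.44:
  ψ = 0.440: g = -0.0027, g' = -0.205 → ψ = 0.427
Converged at ψ = 0.427.
Compositions from xᵢ = zᵢ/(1+ψ(Kᵢ−1)), yᵢ = Kᵢxᵢ:
  isopentane: x = 0.104, y = 0.253
  acetone: x = 0.189, y = 0.224
  methanol: x = 0.156, y = 0.146
  THF: x = 0.333, y = 0.251
  ethyl acetate: x = 0.217, y = 0.126

y_acetone = 0.224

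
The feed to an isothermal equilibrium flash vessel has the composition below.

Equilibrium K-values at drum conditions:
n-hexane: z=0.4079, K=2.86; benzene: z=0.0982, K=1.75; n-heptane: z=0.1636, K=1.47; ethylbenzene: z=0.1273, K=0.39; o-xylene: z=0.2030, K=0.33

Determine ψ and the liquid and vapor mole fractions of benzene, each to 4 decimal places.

Newton iteration, ψ⁰ = 0.5:
  ψ = 0.5000: g = 0.19267, g' = -0.7359 → ψ = 0.7618
  ψ = 0.7618: g = -0.00549, g' = -0.8290 → ψ = 0.7552
Converged at ψ = 0.7552.
Compositions from xᵢ = zᵢ/(1+ψ(Kᵢ−1)), yᵢ = Kᵢxᵢ:
  n-hexane: x = 0.1696, y = 0.4851
  benzene: x = 0.0627, y = 0.1097
  n-heptane: x = 0.1207, y = 0.1775
  ethylbenzene: x = 0.2360, y = 0.0921
  o-xylene: x = 0.4109, y = 0.1356

ψ = 0.7552, x_benzene = 0.0627, y_benzene = 0.1097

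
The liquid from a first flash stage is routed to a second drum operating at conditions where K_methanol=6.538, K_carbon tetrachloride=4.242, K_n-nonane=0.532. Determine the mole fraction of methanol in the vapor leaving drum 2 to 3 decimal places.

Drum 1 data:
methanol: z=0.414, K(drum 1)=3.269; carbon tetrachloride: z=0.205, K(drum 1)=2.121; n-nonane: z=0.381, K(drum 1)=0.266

y_methanol (drum 2) = 0.314

Drum 1:
Material balance + equilibrium reduce to Σ zᵢ(Kᵢ−1)/(1+ψ₁(Kᵢ−1)) = 0.
g(0) = ΣzᵢKᵢ − 1 = 0.890 and g(1) = 1 − Σzᵢ/Kᵢ = -0.656, so a root lies in (0, 1).
Iterate (Newton) starting at ψ₁ = 0.31:
  ψ₁ = 0.310: g = 0.3600, g' = -1.220 → ψ₁ = 0.605
  ψ₁ = 0.605: g = 0.0298, g' = -1.134 → ψ₁ = 0.631
Converged at ψ₁ = 0.631.
Drum-1 compositions:
  methanol: x = 0.170, y = 0.557
  carbon tetrachloride: x = 0.120, y = 0.255
  n-nonane: x = 0.710, y = 0.189
Drum-2 feed = drum-1 liquid: z₂ = (0.1703, 0.1201, 0.7097).
Drum 2:
Let ψ₂ = V/F and solve Σ zᵢ(Kᵢ−1)/(1+ψ₂(Kᵢ−1)) = 0.
g(0) = ΣzᵢKᵢ − 1 = 1.000 and g(1) = 1 − Σzᵢ/Kᵢ = -0.388, so a root lies in (0, 1).
Iterate (Newton) starting at ψ₂ = 0.39:
  ψ₂ = 0.390: g = 0.0640, g' = -1.002 → ψ₂ = 0.454
  ψ₂ = 0.454: g = 0.0041, g' = -0.880 → ψ₂ = 0.459
Converged at ψ₂ = 0.459.
  methanol: x = 0.048, y = 0.314
  carbon tetrachloride: x = 0.048, y = 0.205
  n-nonane: x = 0.904, y = 0.481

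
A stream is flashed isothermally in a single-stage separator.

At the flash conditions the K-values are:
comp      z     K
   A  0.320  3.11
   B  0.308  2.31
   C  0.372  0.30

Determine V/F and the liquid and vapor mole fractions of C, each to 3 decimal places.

Material balance + equilibrium reduce to Σ zᵢ(Kᵢ−1)/(1+V/F(Kᵢ−1)) = 0.
g(0) = ΣzᵢKᵢ − 1 = 0.818 and g(1) = 1 − Σzᵢ/Kᵢ = -0.476, so a root lies in (0, 1).
Iterate (Newton) starting at V/F = 0.5:
  V/F = 0.500: g = 0.1717, g' = -0.962 → V/F = 0.679
  V/F = 0.679: g = -0.0047, g' = -1.050 → V/F = 0.674
Converged at V/F = 0.674.
Compositions from xᵢ = zᵢ/(1+V/F(Kᵢ−1)), yᵢ = Kᵢxᵢ:
  A: x = 0.132, y = 0.411
  B: x = 0.164, y = 0.378
  C: x = 0.704, y = 0.211

V/F = 0.674, x_C = 0.704, y_C = 0.211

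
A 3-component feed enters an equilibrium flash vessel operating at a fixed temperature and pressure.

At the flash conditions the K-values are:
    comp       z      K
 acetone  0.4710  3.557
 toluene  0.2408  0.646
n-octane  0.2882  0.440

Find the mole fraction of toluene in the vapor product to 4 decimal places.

y_toluene = 0.2146

Newton iteration, β⁰ = 0.5:
  β = 0.5000: g = 0.20084, g' = -0.8121 → β = 0.7473
  β = 0.7473: g = 0.02029, g' = -0.6865 → β = 0.7769
Converged at β = 0.7769.
Compositions from xᵢ = zᵢ/(1+β(Kᵢ−1)), yᵢ = Kᵢxᵢ:
  acetone: x = 0.1577, y = 0.5610
  toluene: x = 0.3321, y = 0.2146
  n-octane: x = 0.5101, y = 0.2245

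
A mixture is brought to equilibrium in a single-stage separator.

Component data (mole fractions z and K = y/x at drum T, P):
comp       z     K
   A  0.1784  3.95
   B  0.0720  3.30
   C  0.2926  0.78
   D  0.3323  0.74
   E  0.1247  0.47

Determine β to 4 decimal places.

Iterate (Newton) starting at β = 0.5:
  β = 0.5000: g = 0.02811, g' = -0.4482 → β = 0.5627
  β = 0.5627: g = 0.00118, g' = -0.4122 → β = 0.5656
Converged at β = 0.5656.

β = 0.5656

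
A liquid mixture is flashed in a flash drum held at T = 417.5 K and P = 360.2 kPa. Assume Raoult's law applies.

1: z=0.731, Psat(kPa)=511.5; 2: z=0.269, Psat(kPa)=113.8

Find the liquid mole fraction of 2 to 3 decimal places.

Raoult's law: Kᵢ = Pᵢˢᵃᵗ/P = Pᵢˢᵃᵗ/360.2.
  K_1 = 511.5/360.2 = 1.42004, K_2 = 113.8/360.2 = 0.31594
Material balance + equilibrium reduce to Σ zᵢ(Kᵢ−1)/(1+V/F(Kᵢ−1)) = 0.
Check two-phase: ΣzᵢKᵢ = 1.123 > 1 and Σzᵢ/Kᵢ = 1.366 > 1, so g(0) = 0.123 > 0 and g(1) = -0.366 < 0.
Iterate (Newton) starting at V/F = 0.63:
  V/F = 0.630: g = -0.0806, g' = -0.469 → V/F = 0.458
  V/F = 0.458: g = -0.0106, g' = -0.358 → V/F = 0.429
  V/F = 0.429: g = -0.0002, g' = -0.345 → V/F = 0.428
Converged at V/F = 0.428.
Compositions from xᵢ = zᵢ/(1+V/F(Kᵢ−1)), yᵢ = Kᵢxᵢ:
  1: x = 0.620, y = 0.880
  2: x = 0.380, y = 0.120

x_2 = 0.380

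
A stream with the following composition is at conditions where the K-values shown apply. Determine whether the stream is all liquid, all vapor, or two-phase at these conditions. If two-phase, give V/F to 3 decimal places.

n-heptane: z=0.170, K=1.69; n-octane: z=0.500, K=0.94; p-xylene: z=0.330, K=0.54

all liquid

ΣzᵢKᵢ = 0.935; Σzᵢ/Kᵢ = 1.244.
Since ΣzᵢKᵢ < 1 the mixture is below its bubble point — single liquid phase.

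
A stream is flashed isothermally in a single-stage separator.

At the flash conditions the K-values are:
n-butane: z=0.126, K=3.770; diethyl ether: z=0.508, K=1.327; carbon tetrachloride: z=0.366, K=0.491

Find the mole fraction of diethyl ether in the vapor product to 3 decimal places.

Iterate (Newton) starting at ψ = 0.37:
  ψ = 0.370: g = 0.0910, g' = -0.423 → ψ = 0.585
  ψ = 0.585: g = 0.0073, g' = -0.371 → ψ = 0.605
Converged at ψ = 0.605.
Compositions from xᵢ = zᵢ/(1+ψ(Kᵢ−1)), yᵢ = Kᵢxᵢ:
  n-butane: x = 0.047, y = 0.178
  diethyl ether: x = 0.424, y = 0.563
  carbon tetrachloride: x = 0.529, y = 0.260

y_diethyl ether = 0.563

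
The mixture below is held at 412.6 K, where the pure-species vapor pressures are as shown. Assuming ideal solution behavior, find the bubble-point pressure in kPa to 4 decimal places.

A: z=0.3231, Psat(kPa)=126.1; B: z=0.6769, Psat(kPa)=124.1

At the bubble point ψ → 0, so ΣzᵢKᵢ = 1 with Kᵢ = Pᵢˢᵃᵗ/P ⇒ P = ΣzᵢPᵢˢᵃᵗ.
P = 0.3231·126.1 + 0.6769·124.1 = 124.7462 kPa

Pbub = 124.7462 kPa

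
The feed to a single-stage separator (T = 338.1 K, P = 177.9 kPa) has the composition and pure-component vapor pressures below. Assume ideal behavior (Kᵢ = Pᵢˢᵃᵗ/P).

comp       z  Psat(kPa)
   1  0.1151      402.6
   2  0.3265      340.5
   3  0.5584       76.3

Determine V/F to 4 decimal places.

V/F = 0.2154

Raoult's law: Kᵢ = Pᵢˢᵃᵗ/P = Pᵢˢᵃᵗ/177.9.
  K_1 = 402.6/177.9 = 2.263069, K_2 = 340.5/177.9 = 1.913997, K_3 = 76.3/177.9 = 0.428893
Material balance + equilibrium reduce to Σ zᵢ(Kᵢ−1)/(1+V/F(Kᵢ−1)) = 0.
Feasibility: ΣzᵢKᵢ = 1.1249, Σzᵢ/Kᵢ = 1.5234 — both > 1, two phases present.
Newton–Raphson from V/F = 0.5:
  V/F = 0.5000: g = -0.15244, g' = -0.5543 → V/F = 0.2250
  V/F = 0.2250: g = -0.00519, g' = -0.5388 → V/F = 0.2153
  V/F = 0.2153: g = 0.00001, g' = -0.5407 → V/F = 0.2154
Converged at V/F = 0.2154.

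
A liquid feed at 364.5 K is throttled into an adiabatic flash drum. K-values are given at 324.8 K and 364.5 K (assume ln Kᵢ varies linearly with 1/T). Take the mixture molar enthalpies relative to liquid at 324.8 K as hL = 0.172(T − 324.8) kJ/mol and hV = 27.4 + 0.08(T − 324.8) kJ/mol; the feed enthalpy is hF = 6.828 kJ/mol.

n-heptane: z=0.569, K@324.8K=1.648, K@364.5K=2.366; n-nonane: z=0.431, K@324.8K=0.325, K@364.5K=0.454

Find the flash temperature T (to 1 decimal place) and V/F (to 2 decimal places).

T = 327.6 K, V/F = 0.23

Adiabatic flash: solve Rachford–Rice at each trial T, then check hF = ψ·hV(T) + (1−ψ)·hL(T).
  T = 324.8 K: K = (1.648, 0.325), RR gives ψ = 0.178, H_out = 4.873 kJ/mol
  T = 364.5 K: K = (2.366, 0.454), RR gives ψ = 0.727, H_out = 24.084 kJ/mol
  T = 344.6 K: K = (1.994, 0.388), RR gives ψ = 0.496, H_out = 16.088 kJ/mol
  T = 334.7 K: K = (1.818, 0.356), RR gives ψ = 0.357, H_out = 11.147 kJ/mol
  T = 329.8 K: K = (1.733, 0.340), RR gives ψ = 0.275, H_out = 8.264 kJ/mol
  T = 327.3 K: K = (1.690, 0.333), RR gives ψ = 0.228, H_out = 6.635 kJ/mol
  T = 328.6 K: K = (1.713, 0.337), RR gives ψ = 0.253, H_out = 7.497 kJ/mol
Linear interpolation between T = 327.3 (H_out = 6.635) and T = 328.6 (H_out = 7.497) on hF = 6.828 gives T ≈ 327.6 K, at which ψ = 0.23.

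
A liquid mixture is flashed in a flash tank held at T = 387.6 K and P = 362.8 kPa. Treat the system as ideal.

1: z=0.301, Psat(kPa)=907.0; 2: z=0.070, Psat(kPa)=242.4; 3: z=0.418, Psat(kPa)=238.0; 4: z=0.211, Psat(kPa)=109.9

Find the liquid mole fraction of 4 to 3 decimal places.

x_4 = 0.244

Raoult's law: Kᵢ = Pᵢˢᵃᵗ/P = Pᵢˢᵃᵗ/362.8.
  K_1 = 907.0/362.8 = 2.50000, K_2 = 242.4/362.8 = 0.66814, K_3 = 238.0/362.8 = 0.65601, K_4 = 109.9/362.8 = 0.30292
Rachford–Rice: g(β) = Σ zᵢ(Kᵢ−1)/(1+β(Kᵢ−1)) = 0.
Check two-phase: ΣzᵢKᵢ = 1.137 > 1 and Σzᵢ/Kᵢ = 1.559 > 1, so g(0) = 0.137 > 0 and g(1) = -0.559 < 0.
Iterate (Newton) starting at β = 0.5:
  β = 0.500: g = -0.1693, g' = -0.546 → β = 0.190
  β = 0.190: g = 0.0032, g' = -0.612 → β = 0.195
Converged at β = 0.195.
Compositions from xᵢ = zᵢ/(1+β(Kᵢ−1)), yᵢ = Kᵢxᵢ:
  1: x = 0.233, y = 0.582
  2: x = 0.075, y = 0.050
  3: x = 0.448, y = 0.294
  4: x = 0.244, y = 0.074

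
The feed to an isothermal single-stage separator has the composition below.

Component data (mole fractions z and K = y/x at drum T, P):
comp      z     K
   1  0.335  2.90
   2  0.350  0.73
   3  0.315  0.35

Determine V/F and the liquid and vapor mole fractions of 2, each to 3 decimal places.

V/F = 0.369, x_2 = 0.389, y_2 = 0.284

Rachford–Rice: g(V/F) = Σ zᵢ(Kᵢ−1)/(1+V/F(Kᵢ−1)) = 0.
Feasibility: ΣzᵢKᵢ = 1.337, Σzᵢ/Kᵢ = 1.495 — both > 1, two phases present.
Iterate (Newton) starting at V/F = 0.35:
  V/F = 0.350: g = 0.0129, g' = -0.690 → V/F = 0.369
Converged at V/F = 0.369.
Compositions from xᵢ = zᵢ/(1+V/F(Kᵢ−1)), yᵢ = Kᵢxᵢ:
  1: x = 0.197, y = 0.571
  2: x = 0.389, y = 0.284
  3: x = 0.414, y = 0.145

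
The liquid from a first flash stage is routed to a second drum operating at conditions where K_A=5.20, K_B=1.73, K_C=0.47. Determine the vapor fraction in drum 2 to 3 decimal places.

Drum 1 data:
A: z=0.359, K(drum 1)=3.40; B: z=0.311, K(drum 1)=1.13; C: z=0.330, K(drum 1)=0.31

Drum 1:
Newton iteration, ψ₁⁰ = 0.5:
  ψ₁ = 0.500: g = 0.0820, g' = -0.798 → ψ₁ = 0.603
Converged at ψ₁ = 0.603.
Drum-1 compositions:
  A: x = 0.147, y = 0.499
  B: x = 0.288, y = 0.326
  C: x = 0.565, y = 0.175
Drum-2 feed = drum-1 liquid: z₂ = (0.1468, 0.2884, 0.5648).
Drum 2:
Rachford–Rice: g(ψ₂) = Σ zᵢ(Kᵢ−1)/(1+ψ₂(Kᵢ−1)) = 0.
g(0) = ΣzᵢKᵢ − 1 = 0.528 and g(1) = 1 − Σzᵢ/Kᵢ = -0.397, so a root lies in (0, 1).
Iterate (Newton) starting at ψ₂ = 0.56:
  ψ₂ = 0.560: g = -0.0924, g' = -0.629 → ψ₂ = 0.413
  ψ₂ = 0.413: g = 0.0039, g' = -0.697 → ψ₂ = 0.419
Converged at ψ₂ = 0.419.
  A: x = 0.053, y = 0.277
  B: x = 0.221, y = 0.382
  C: x = 0.726, y = 0.341

V/F (drum 2) = 0.419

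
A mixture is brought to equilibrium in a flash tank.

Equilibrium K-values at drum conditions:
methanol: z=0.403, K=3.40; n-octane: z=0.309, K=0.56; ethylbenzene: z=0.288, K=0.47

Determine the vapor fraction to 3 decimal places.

Rachford–Rice: g(ψ) = Σ zᵢ(Kᵢ−1)/(1+ψ(Kᵢ−1)) = 0.
g(0) = ΣzᵢKᵢ − 1 = 0.679 and g(1) = 1 − Σzᵢ/Kᵢ = -0.283, so a root lies in (0, 1).
Newton iteration, ψ⁰ = 0.35:
  ψ = 0.350: g = 0.1775, g' = -0.891 → ψ = 0.549
  ψ = 0.549: g = 0.0226, g' = -0.697 → ψ = 0.582
Converged at ψ = 0.582.

ψ = 0.582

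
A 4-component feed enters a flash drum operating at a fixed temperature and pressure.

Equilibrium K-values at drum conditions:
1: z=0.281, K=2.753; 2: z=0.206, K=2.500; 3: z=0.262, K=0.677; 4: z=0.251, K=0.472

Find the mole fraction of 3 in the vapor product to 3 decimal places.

Rachford–Rice: g(β) = Σ zᵢ(Kᵢ−1)/(1+β(Kᵢ−1)) = 0.
Check two-phase: ΣzᵢKᵢ = 1.584 > 1 and Σzᵢ/Kᵢ = 1.103 > 1, so g(0) = 0.584 > 0 and g(1) = -0.103 < 0.
Iterate (Newton) starting at β = 0.5:
  β = 0.500: g = 0.1581, g' = -0.565 → β = 0.780
  β = 0.780: g = 0.0120, g' = -0.504 → β = 0.804
Converged at β = 0.804.
Compositions from xᵢ = zᵢ/(1+β(Kᵢ−1)), yᵢ = Kᵢxᵢ:
  1: x = 0.117, y = 0.321
  2: x = 0.093, y = 0.233
  3: x = 0.354, y = 0.240
  4: x = 0.436, y = 0.206

y_3 = 0.240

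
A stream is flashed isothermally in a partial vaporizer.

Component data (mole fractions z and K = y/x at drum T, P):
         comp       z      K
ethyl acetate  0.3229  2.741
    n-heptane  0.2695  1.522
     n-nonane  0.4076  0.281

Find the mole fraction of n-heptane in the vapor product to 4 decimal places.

Material balance + equilibrium reduce to Σ zᵢ(Kᵢ−1)/(1+V/F(Kᵢ−1)) = 0.
Feasibility: ΣzᵢKᵢ = 1.4098, Σzᵢ/Kᵢ = 1.7454 — both > 1, two phases present.
Iterate (Newton) starting at V/F = 0.61:
  V/F = 0.6100: g = -0.14268, g' = -0.9410 → V/F = 0.4584
  V/F = 0.4584: g = -0.01095, g' = -0.8194 → V/F = 0.4450
Converged at V/F = 0.4450.
Compositions from xᵢ = zᵢ/(1+V/F(Kᵢ−1)), yᵢ = Kᵢxᵢ:
  ethyl acetate: x = 0.1819, y = 0.4987
  n-heptane: x = 0.2187, y = 0.3329
  n-nonane: x = 0.5994, y = 0.1684

y_n-heptane = 0.3329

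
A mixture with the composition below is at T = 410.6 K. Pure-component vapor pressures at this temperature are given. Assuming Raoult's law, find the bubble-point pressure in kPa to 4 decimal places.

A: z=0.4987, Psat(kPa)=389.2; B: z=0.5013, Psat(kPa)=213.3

At the bubble point ψ → 0, so ΣzᵢKᵢ = 1 with Kᵢ = Pᵢˢᵃᵗ/P ⇒ P = ΣzᵢPᵢˢᵃᵗ.
P = 0.4987·389.2 + 0.5013·213.3 = 301.0213 kPa

Pbub = 301.0213 kPa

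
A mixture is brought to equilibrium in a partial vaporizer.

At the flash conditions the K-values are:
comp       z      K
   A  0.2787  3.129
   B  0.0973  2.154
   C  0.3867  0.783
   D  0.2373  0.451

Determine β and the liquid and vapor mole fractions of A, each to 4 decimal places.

Let β = V/F and solve Σ zᵢ(Kᵢ−1)/(1+β(Kᵢ−1)) = 0.
g(0) = ΣzᵢKᵢ − 1 = 0.4914 and g(1) = 1 − Σzᵢ/Kᵢ = -0.1543, so a root lies in (0, 1).
Newton–Raphson from β = 0.47:
  β = 0.4700: g = 0.10035, g' = -0.5226 → β = 0.6620
  β = 0.6620: g = 0.00726, g' = -0.4606 → β = 0.6778
Converged at β = 0.6778.
Compositions from xᵢ = zᵢ/(1+β(Kᵢ−1)), yᵢ = Kᵢxᵢ:
  A: x = 0.1141, y = 0.3569
  B: x = 0.0546, y = 0.1176
  C: x = 0.4534, y = 0.3550
  D: x = 0.3779, y = 0.1705

β = 0.6778, x_A = 0.1141, y_A = 0.3569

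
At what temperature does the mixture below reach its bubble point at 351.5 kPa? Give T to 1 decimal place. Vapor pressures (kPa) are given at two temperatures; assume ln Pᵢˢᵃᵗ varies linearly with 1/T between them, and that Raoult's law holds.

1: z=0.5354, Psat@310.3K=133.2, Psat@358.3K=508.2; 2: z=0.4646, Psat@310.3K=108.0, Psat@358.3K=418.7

T = 347.0 K

Bubble-point temperature: ΣzᵢPᵢˢᵃᵗ(T) = P. Interpolate ln Pᵢˢᵃᵗ = aᵢ + bᵢ/T.
  T = 310.3 K: ΣzᵢPᵢˢᵃᵗ = 121.49 kPa
  T = 358.3 K: ΣzᵢPᵢˢᵃᵗ = 466.62 kPa
  T = 334.3 K: ΣzᵢPᵢˢᵃᵗ = 249.88 kPa
  T = 346.3 K: ΣzᵢPᵢˢᵃᵗ = 345.18 kPa
  T = 352.3 K: ΣzᵢPᵢˢᵃᵗ = 402.36 kPa
  T = 349.3 K: ΣzᵢPᵢˢᵃᵗ = 372.92 kPa
  T = 347.8 K: ΣzᵢPᵢˢᵃᵗ = 358.84 kPa
Interpolating between 346.3 K and 347.8 K gives T ≈ 347.0 K.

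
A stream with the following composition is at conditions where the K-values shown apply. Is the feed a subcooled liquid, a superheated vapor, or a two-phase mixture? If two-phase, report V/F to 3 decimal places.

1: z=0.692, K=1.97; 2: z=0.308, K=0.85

superheated vapor

ΣzᵢKᵢ = 1.625; Σzᵢ/Kᵢ = 0.714.
Since Σzᵢ/Kᵢ < 1 the mixture is above its dew point — single vapor phase.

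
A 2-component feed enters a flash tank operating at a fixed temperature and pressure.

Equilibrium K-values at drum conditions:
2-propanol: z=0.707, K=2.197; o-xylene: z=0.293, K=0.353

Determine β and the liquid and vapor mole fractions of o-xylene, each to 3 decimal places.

Rachford–Rice: g(β) = Σ zᵢ(Kᵢ−1)/(1+β(Kᵢ−1)) = 0.
Check two-phase: ΣzᵢKᵢ = 1.657 > 1 and Σzᵢ/Kᵢ = 1.152 > 1, so g(0) = 0.657 > 0 and g(1) = -0.152 < 0.
Binary case is linear: z₁(K₁−1)(1+β(K₂−1)) + z₂(K₂−1)(1+β(K₁−1)) = 0
⇒ β = [z₁(K₁−1)+z₂(K₂−1)] / [−(K₁−1)(K₂−1)] = 0.6567/0.7745 = 0.848
Compositions from xᵢ = zᵢ/(1+β(Kᵢ−1)), yᵢ = Kᵢxᵢ:
  2-propanol: x = 0.351, y = 0.771
  o-xylene: x = 0.649, y = 0.229

β = 0.848, x_o-xylene = 0.649, y_o-xylene = 0.229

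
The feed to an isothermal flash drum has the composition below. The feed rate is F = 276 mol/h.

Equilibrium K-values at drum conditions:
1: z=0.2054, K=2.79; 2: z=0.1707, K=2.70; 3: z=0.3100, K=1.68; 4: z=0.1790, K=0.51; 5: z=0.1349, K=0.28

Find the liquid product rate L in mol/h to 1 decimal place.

L = 42.2 mol/h

Material balance + equilibrium reduce to Σ zᵢ(Kᵢ−1)/(1+V/F(Kᵢ−1)) = 0.
Feasibility: ΣzᵢKᵢ = 1.6838, Σzᵢ/Kᵢ = 1.1541 — both > 1, two phases present.
Newton–Raphson from V/F = 0.69:
  V/F = 0.6900: g = 0.11599, g' = -0.6769 → V/F = 0.8613
  V/F = 0.8613: g = -0.01214, g' = -0.8535 → V/F = 0.8471
  V/F = 0.8471: g = -0.00017, g' = -0.8297 → V/F = 0.8469
Converged at V/F = 0.8469.
Then V = V/F·F = 0.8469·276 = 233.8 mol/h and L = F − V = 42.2 mol/h.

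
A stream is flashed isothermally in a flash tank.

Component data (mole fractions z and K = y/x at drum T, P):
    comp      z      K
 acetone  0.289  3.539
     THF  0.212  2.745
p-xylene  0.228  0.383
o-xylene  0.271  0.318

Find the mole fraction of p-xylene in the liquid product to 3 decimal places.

x_p-xylene = 0.341

Newton–Raphson from V/F = 0.5:
  V/F = 0.500: g = 0.0370, g' = -1.018 → V/F = 0.536
Converged at V/F = 0.536.
Compositions from xᵢ = zᵢ/(1+V/F(Kᵢ−1)), yᵢ = Kᵢxᵢ:
  acetone: x = 0.122, y = 0.433
  THF: x = 0.109, y = 0.301
  p-xylene: x = 0.341, y = 0.131
  o-xylene: x = 0.427, y = 0.136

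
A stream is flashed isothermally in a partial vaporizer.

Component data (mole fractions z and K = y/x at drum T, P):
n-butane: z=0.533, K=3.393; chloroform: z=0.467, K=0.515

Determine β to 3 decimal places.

β = 0.904

Rachford–Rice: g(β) = Σ zᵢ(Kᵢ−1)/(1+β(Kᵢ−1)) = 0.
g(0) = ΣzᵢKᵢ − 1 = 1.049 and g(1) = 1 − Σzᵢ/Kᵢ = -0.064, so a root lies in (0, 1).
Binary case is linear: z₁(K₁−1)(1+β(K₂−1)) + z₂(K₂−1)(1+β(K₁−1)) = 0
⇒ β = [z₁(K₁−1)+z₂(K₂−1)] / [−(K₁−1)(K₂−1)] = 1.0490/1.1606 = 0.904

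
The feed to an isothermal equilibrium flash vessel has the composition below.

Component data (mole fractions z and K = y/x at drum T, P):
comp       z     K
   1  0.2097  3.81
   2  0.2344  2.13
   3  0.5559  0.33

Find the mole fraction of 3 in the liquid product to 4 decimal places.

x_3 = 0.7264

Let ψ = V/F and solve Σ zᵢ(Kᵢ−1)/(1+ψ(Kᵢ−1)) = 0.
Check two-phase: ΣzᵢKᵢ = 1.4817 > 1 and Σzᵢ/Kᵢ = 1.8496 > 1, so g(0) = 0.4817 > 0 and g(1) = -0.8496 < 0.
Newton iteration, ψ⁰ = 0.4:
  ψ = 0.4000: g = -0.04897, g' = -0.9747 → ψ = 0.3498
  ψ = 0.3498: g = 0.00057, g' = -1.0006 → ψ = 0.3503
Converged at ψ = 0.3503.
Compositions from xᵢ = zᵢ/(1+ψ(Kᵢ−1)), yᵢ = Kᵢxᵢ:
  1: x = 0.1057, y = 0.4026
  2: x = 0.1679, y = 0.3577
  3: x = 0.7264, y = 0.2397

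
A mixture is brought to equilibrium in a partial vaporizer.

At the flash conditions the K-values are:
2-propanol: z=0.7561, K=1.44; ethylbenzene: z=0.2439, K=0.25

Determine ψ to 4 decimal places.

ψ = 0.4538

Let ψ = V/F and solve Σ zᵢ(Kᵢ−1)/(1+ψ(Kᵢ−1)) = 0.
Check two-phase: ΣzᵢKᵢ = 1.1498 > 1 and Σzᵢ/Kᵢ = 1.5007 > 1, so g(0) = 0.1498 > 0 and g(1) = -0.5007 < 0.
Iterate (Newton) starting at ψ = 0.53:
  ψ = 0.5300: g = -0.03384, g' = -0.4742 → ψ = 0.4586
  ψ = 0.4586: g = -0.00202, g' = -0.4201 → ψ = 0.4538
Converged at ψ = 0.4538.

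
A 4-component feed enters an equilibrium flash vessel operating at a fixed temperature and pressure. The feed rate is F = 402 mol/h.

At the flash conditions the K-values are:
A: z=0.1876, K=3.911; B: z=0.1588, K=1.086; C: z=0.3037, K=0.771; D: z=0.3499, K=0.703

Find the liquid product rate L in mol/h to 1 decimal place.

Material balance + equilibrium reduce to Σ zᵢ(Kᵢ−1)/(1+V/F(Kᵢ−1)) = 0.
Check two-phase: ΣzᵢKᵢ = 1.3863 > 1 and Σzᵢ/Kᵢ = 1.0858 > 1, so g(0) = 0.3863 > 0 and g(1) = -0.0858 < 0.
Newton iteration, V/F⁰ = 0.39:
  V/F = 0.3900: g = 0.07506, g' = -0.4084 → V/F = 0.5738
  V/F = 0.5738: g = 0.01219, g' = -0.2900 → V/F = 0.6158
  V/F = 0.6158: g = 0.00037, g' = -0.2727 → V/F = 0.6172
Converged at V/F = 0.6172.
Then V = V/F·F = 0.6172·402 = 248.1 mol/h and L = F − V = 153.9 mol/h.

L = 153.9 mol/h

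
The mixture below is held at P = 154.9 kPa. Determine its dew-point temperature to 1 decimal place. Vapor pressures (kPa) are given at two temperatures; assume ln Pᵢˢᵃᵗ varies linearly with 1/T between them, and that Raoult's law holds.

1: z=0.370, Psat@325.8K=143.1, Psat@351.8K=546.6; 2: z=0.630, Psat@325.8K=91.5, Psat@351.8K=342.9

T = 332.9 K

Dew-point temperature: Σzᵢ·P/Pᵢˢᵃᵗ(T) = 1. Interpolate ln Pᵢˢᵃᵗ = aᵢ + bᵢ/T.
  T = 325.8 K: ΣzᵢP/Pᵢˢᵃᵗ = 1.4670
  T = 351.8 K: ΣzᵢP/Pᵢˢᵃᵗ = 0.3894
  T = 338.8 K: ΣzᵢP/Pᵢˢᵃᵗ = 0.7369
  T = 332.3 K: ΣzᵢP/Pᵢˢᵃᵗ = 1.0327
  T = 335.6 K: ΣzᵢP/Pᵢˢᵃᵗ = 0.8687
  T = 334.0 K: ΣzᵢP/Pᵢˢᵃᵗ = 0.9443
Interpolating between 332.3 K and 334.0 K gives T ≈ 332.9 K.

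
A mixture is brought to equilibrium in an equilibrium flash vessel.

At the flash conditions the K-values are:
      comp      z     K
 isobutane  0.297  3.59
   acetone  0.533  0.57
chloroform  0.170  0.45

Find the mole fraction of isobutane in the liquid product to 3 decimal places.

Rachford–Rice: g(V/F) = Σ zᵢ(Kᵢ−1)/(1+V/F(Kᵢ−1)) = 0.
g(0) = ΣzᵢKᵢ − 1 = 0.447 and g(1) = 1 − Σzᵢ/Kᵢ = -0.396, so a root lies in (0, 1).
Iterate (Newton) starting at V/F = 0.5:
  V/F = 0.500: g = -0.0858, g' = -0.636 → V/F = 0.365
  V/F = 0.365: g = 0.0064, g' = -0.745 → V/F = 0.374
Converged at V/F = 0.374.
Compositions from xᵢ = zᵢ/(1+V/F(Kᵢ−1)), yᵢ = Kᵢxᵢ:
  isobutane: x = 0.151, y = 0.542
  acetone: x = 0.635, y = 0.362
  chloroform: x = 0.214, y = 0.096

x_isobutane = 0.151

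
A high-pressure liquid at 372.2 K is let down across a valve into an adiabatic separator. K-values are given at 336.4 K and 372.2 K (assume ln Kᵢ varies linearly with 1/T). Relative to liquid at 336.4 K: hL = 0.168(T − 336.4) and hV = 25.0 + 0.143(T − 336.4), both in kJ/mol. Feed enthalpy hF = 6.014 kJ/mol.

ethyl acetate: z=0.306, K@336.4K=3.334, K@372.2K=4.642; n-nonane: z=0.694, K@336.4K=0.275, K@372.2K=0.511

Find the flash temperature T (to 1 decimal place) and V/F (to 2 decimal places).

T = 344.7 K, V/F = 0.19

Adiabatic flash: solve Rachford–Rice at each trial T, then check hF = ψ·hV(T) + (1−ψ)·hL(T).
  T = 336.4 K: K = (3.334, 0.275), RR gives ψ = 0.125, H_out = 3.118 kJ/mol
  T = 372.2 K: K = (4.642, 0.511), RR gives ψ = 0.435, H_out = 16.505 kJ/mol
  T = 354.3 K: K = (3.967, 0.381), RR gives ψ = 0.260, H_out = 9.397 kJ/mol
  T = 345.4 K: K = (3.647, 0.325), RR gives ψ = 0.191, H_out = 6.251 kJ/mol
  T = 340.9 K: K = (3.489, 0.299), RR gives ψ = 0.158, H_out = 4.687 kJ/mol
  T = 343.1 K: K = (3.566, 0.312), RR gives ψ = 0.174, H_out = 5.451 kJ/mol
Linear interpolation between T = 343.1 (H_out = 5.451) and T = 345.4 (H_out = 6.251) on hF = 6.014 gives T ≈ 344.7 K, at which ψ = 0.19.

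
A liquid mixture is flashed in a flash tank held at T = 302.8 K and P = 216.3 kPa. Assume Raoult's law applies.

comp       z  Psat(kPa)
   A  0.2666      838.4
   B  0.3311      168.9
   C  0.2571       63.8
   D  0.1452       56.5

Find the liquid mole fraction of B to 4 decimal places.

x_B = 0.3517

Raoult's law: Kᵢ = Pᵢˢᵃᵗ/P = Pᵢˢᵃᵗ/216.3.
  K_A = 838.4/216.3 = 3.876098, K_B = 168.9/216.3 = 0.780860, K_C = 63.8/216.3 = 0.294961, K_D = 56.5/216.3 = 0.261211
Material balance + equilibrium reduce to Σ zᵢ(Kᵢ−1)/(1+V/F(Kᵢ−1)) = 0.
Check two-phase: ΣzᵢKᵢ = 1.4057 > 1 and Σzᵢ/Kᵢ = 1.9203 > 1, so g(0) = 0.4057 > 0 and g(1) = -0.9203 < 0.
Iterate (Newton) starting at V/F = 0.5:
  V/F = 0.5000: g = -0.21705, g' = -0.8952 → V/F = 0.2575
  V/F = 0.2575: g = 0.00964, g' = -1.0573 → V/F = 0.2667
Converged at V/F = 0.2667.
Compositions from xᵢ = zᵢ/(1+V/F(Kᵢ−1)), yᵢ = Kᵢxᵢ:
  A: x = 0.1509, y = 0.5848
  B: x = 0.3517, y = 0.2746
  C: x = 0.3166, y = 0.0934
  D: x = 0.1808, y = 0.0472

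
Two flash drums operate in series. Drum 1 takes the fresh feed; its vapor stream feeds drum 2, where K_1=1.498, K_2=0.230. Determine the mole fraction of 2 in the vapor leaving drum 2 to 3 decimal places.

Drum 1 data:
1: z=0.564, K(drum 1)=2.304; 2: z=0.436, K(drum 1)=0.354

Drum 1:
Let ψ₁ = V/F and solve Σ zᵢ(Kᵢ−1)/(1+ψ₁(Kᵢ−1)) = 0.
Feasibility: ΣzᵢKᵢ = 1.454, Σzᵢ/Kᵢ = 1.476 — both > 1, two phases present.
Newton iteration, ψ₁⁰ = 0.5:
  ψ₁ = 0.500: g = 0.0292, g' = -0.748 → ψ₁ = 0.539
Converged at ψ₁ = 0.539.
Drum-1 compositions:
  1: x = 0.331, y = 0.763
  2: x = 0.669, y = 0.237
Drum-2 feed = drum-1 vapor: z₂ = (0.7633, 0.2367).
Drum 2:
Binary case is linear: z₁(K₁−1)(1+ψ₂(K₂−1)) + z₂(K₂−1)(1+ψ₂(K₁−1)) = 0
⇒ ψ₂ = [z₁(K₁−1)+z₂(K₂−1)] / [−(K₁−1)(K₂−1)] = 0.1978/0.3835 = 0.516
  1: x = 0.607, y = 0.910
  2: x = 0.393, y = 0.090

y_2 (drum 2) = 0.090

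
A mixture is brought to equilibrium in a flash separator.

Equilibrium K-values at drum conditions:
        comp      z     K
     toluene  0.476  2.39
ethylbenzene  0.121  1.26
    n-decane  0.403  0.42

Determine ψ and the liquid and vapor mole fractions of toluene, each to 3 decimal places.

Newton iteration, ψ⁰ = 0.59:
  ψ = 0.590: g = 0.0355, g' = -0.597 → ψ = 0.649
Converged at ψ = 0.649.
Compositions from xᵢ = zᵢ/(1+ψ(Kᵢ−1)), yᵢ = Kᵢxᵢ:
  toluene: x = 0.250, y = 0.598
  ethylbenzene: x = 0.104, y = 0.130
  n-decane: x = 0.646, y = 0.271

ψ = 0.649, x_toluene = 0.250, y_toluene = 0.598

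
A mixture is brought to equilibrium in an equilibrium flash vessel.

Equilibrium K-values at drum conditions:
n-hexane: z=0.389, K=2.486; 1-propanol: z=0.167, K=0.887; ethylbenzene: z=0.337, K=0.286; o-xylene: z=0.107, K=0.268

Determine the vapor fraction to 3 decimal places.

Rachford–Rice: g(ψ) = Σ zᵢ(Kᵢ−1)/(1+ψ(Kᵢ−1)) = 0.
g(0) = ΣzᵢKᵢ − 1 = 0.240 and g(1) = 1 − Σzᵢ/Kᵢ = -0.922, so a root lies in (0, 1).
Newton–Raphson from ψ = 0.5:
  ψ = 0.500: g = -0.1861, g' = -0.843 → ψ = 0.279
  ψ = 0.279: g = -0.0100, g' = -0.790 → ψ = 0.267
Converged at ψ = 0.267.

ψ = 0.267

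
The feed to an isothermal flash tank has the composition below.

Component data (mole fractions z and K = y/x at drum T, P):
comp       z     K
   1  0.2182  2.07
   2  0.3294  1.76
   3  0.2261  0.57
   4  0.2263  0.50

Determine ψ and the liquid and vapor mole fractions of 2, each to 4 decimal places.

ψ = 0.6572, x_2 = 0.2197, y_2 = 0.3866

Material balance + equilibrium reduce to Σ zᵢ(Kᵢ−1)/(1+ψ(Kᵢ−1)) = 0.
Check two-phase: ΣzᵢKᵢ = 1.2734 > 1 and Σzᵢ/Kᵢ = 1.1418 > 1, so g(0) = 0.2734 > 0 and g(1) = -0.1418 < 0.
Newton iteration, ψ⁰ = 0.6:
  ψ = 0.6000: g = 0.02146, g' = -0.3738 → ψ = 0.6574
  ψ = 0.6574: g = -0.00009, g' = -0.3775 → ψ = 0.6572
Converged at ψ = 0.6572.
Compositions from xᵢ = zᵢ/(1+ψ(Kᵢ−1)), yᵢ = Kᵢxᵢ:
  1: x = 0.1281, y = 0.2652
  2: x = 0.2197, y = 0.3866
  3: x = 0.3152, y = 0.1796
  4: x = 0.3370, y = 0.1685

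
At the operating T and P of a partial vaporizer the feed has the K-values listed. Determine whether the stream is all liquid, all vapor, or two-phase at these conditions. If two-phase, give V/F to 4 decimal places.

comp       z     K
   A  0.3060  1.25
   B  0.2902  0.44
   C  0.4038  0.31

all liquid

ΣzᵢKᵢ = 0.6354; Σzᵢ/Kᵢ = 2.2069.
Since ΣzᵢKᵢ < 1 the mixture is below its bubble point — single liquid phase.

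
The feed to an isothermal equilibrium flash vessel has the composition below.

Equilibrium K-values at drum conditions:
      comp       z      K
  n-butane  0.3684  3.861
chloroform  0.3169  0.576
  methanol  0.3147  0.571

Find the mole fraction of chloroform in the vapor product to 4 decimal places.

y_chloroform = 0.2510

Newton iteration, V/F⁰ = 0.7:
  V/F = 0.7000: g = -0.03301, g' = -0.5680 → V/F = 0.6419
  V/F = 0.6419: g = 0.00068, g' = -0.5927 → V/F = 0.6430
Converged at V/F = 0.6430.
Compositions from xᵢ = zᵢ/(1+V/F(Kᵢ−1)), yᵢ = Kᵢxᵢ:
  n-butane: x = 0.1297, y = 0.5009
  chloroform: x = 0.4357, y = 0.2510
  methanol: x = 0.4346, y = 0.2481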